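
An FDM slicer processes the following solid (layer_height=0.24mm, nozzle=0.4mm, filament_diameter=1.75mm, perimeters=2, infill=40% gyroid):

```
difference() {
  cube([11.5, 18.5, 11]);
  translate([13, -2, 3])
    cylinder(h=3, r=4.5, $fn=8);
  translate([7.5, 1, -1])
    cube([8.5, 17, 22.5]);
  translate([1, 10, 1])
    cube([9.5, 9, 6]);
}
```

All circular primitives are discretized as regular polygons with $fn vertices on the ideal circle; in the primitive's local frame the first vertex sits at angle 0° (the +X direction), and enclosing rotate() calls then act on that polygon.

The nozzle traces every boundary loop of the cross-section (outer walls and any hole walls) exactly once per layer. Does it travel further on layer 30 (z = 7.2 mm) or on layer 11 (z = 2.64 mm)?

Layer 30 (z = 7.2): the 11.5×18.5 cube contributes its full rectangle (perimeter 60.00 mm); the cylinder at (13, -2) does not reach this height (z outside [3, 6]); the cube at (7.5, 1) is present — its section is the full 8.5×17 rectangle (perimeter 51.00 mm); the cube at (1, 10) does not reach this height (z outside [1, 7]); After the difference (first − rest): starting from the 11.5×18.5 cube, the 8.5×17 cube at (7.5, 1) partially overlaps it — only the 68.00 mm² overlap (of its 144.50 mm²) is removed, clipping the outline — boundary = 68.00 mm. So its perimeter = 68.00 mm. Layer 11 (z = 2.64): the 11.5×18.5 cube contributes its full rectangle (perimeter 60.00 mm); the cylinder at (13, -2) does not reach this height (z outside [3, 6]); the cube at (7.5, 1) (footprint 8.5×17) is included at this height (perimeter 51.00 mm); the 9.5×9 cube at (1, 10) contributes its full rectangle (perimeter 37.00 mm); Taking the first minus the rest: starting from the 11.5×18.5 cube, the 8.5×17 cube at (7.5, 1) partially overlaps it — only the 68.00 mm² overlap (of its 144.50 mm²) is removed, clipping the outline; the 9.5×9 cube at (1, 10) partially overlaps it — only the 56.75 mm² overlap (of its 85.50 mm²) is removed, clipping the outline — boundary = 63.00 mm. So its perimeter = 63.00 mm. Layer 30 is larger (68.00 vs 63.00 mm).

layer 30 (z = 7.2 mm)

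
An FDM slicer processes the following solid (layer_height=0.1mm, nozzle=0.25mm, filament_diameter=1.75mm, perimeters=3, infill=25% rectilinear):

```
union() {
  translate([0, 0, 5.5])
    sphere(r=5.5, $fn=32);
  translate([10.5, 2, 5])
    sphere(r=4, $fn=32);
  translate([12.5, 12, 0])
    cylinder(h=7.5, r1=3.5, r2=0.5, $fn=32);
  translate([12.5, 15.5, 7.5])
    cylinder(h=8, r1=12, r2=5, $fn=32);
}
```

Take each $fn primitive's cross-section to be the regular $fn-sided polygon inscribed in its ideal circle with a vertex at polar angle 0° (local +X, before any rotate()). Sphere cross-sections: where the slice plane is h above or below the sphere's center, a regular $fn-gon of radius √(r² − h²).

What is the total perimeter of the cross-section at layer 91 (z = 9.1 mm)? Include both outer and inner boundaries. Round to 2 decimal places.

92.58 mm

At z = 9.1 mm: the r=5.5 sphere slices to a regular 32-gon of circumradius 4.158 (√(r²−h²) with h=3.6 from center) (perimeter = 2·32·4.158·sin(180°/32) = 26.08 mm); the sphere at (10.5, 2) is not intersected at this z (|z−center|=4.100 > r=4); the cone at (12.5, 12) is absent (z outside [0, 7.5]); the cone at (12.5, 15.5) (r1=12→r2=5) has section circumradius 10.600 here — a regular 32-gon (perimeter = 2·32·10.600·sin(180°/32) = 66.49 mm); Taking the union: the 2 present regions are separate (no shared area or edge), so areas and boundary lengths simply add and each stays a separate island — boundary = 92.58 mm. Overall, the cross-section has 2 separate islands. Total boundary length (outer) = 92.58 mm.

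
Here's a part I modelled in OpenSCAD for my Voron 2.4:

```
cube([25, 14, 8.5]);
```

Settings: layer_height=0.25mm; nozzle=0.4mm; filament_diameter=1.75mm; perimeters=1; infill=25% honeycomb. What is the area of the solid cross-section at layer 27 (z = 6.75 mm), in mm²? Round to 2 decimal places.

At z = 6.75 mm: the cube (footprint 25×14) is included at this height (area 350.00 mm²). Overall, the cross-section is a single solid region. Net area = 350.00 mm².

350.00 mm²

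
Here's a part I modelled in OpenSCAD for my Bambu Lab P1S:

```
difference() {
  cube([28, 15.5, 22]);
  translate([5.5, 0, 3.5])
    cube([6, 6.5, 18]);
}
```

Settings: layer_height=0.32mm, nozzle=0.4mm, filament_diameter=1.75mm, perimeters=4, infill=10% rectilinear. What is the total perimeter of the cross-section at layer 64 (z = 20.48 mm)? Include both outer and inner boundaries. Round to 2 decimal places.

100.00 mm

At z = 20.48 mm: the cube is present — its section is the full 28×15.5 rectangle (perimeter 87.00 mm); the cube at (5.5, 0) is present — its section is the full 6×6.5 rectangle (perimeter 25.00 mm); Taking the first minus the rest: starting from the 28×15.5 cube, the 6×6.5 cube at (5.5, 0) lies inside it touching the edge (removes its full 39.00 mm²) — boundary = 100.00 mm. Overall, the cross-section is a single solid region. Total boundary length (outer) = 100.00 mm.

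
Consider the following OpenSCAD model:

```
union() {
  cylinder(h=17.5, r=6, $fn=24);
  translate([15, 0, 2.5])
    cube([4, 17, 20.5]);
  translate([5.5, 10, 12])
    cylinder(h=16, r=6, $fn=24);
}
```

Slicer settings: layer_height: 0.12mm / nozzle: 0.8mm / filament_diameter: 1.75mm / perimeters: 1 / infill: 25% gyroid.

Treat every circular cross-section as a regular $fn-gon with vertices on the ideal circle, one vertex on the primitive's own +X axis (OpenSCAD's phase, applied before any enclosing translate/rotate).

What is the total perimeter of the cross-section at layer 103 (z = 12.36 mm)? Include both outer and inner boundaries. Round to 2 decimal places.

At z = 12.36 mm: the cylinder: section is a regular 24-gon, circumradius r=6 (perimeter = 2·24·6.000·sin(180°/24) = 37.59 mm); the cube at (15, 0) (footprint 4×17) is included at this height (perimeter 42.00 mm); the cylinder at (5.5, 10): section is a regular 24-gon, circumradius r=6 (perimeter = 2·24·6.000·sin(180°/24) = 37.59 mm); Merging all regions: the regions partially overlap (shared area 1.22 mm²), so the edge portions inside another operand are dropped and the merged outline is re-measured after clipping — boundary = 109.97 mm. Overall, the cross-section has 2 separate islands. Total boundary length (outer) = 109.97 mm.

109.97 mm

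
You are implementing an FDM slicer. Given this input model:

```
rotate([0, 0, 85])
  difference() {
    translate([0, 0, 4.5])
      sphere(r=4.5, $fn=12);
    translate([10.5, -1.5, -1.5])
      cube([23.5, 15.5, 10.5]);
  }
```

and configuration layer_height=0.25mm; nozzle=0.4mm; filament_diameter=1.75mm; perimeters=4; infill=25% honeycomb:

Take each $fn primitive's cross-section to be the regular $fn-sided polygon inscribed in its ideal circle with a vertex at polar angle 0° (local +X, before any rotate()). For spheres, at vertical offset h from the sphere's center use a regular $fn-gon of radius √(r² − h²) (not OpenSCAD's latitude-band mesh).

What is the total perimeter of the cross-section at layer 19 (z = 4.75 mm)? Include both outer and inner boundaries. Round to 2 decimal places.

At z = 4.75 mm: the r=4.5 sphere slices to a regular 12-gon of circumradius 4.493 (√(r²−h²) with h=0.25 from center) (perimeter = 2·12·4.493·sin(180°/12) = 27.91 mm); the cube at (10.5, -1.5) (footprint 23.5×15.5) is included at this height (perimeter 78.00 mm); Subtracting the remaining from the first: starting from the r=4.5 sphere, the 23.5×15.5 cube at (10.5, -1.5) misses the remaining region (no effect) — boundary = 27.91 mm; (rotated 85° about Z; rotation is an isometry so areas/perimeters/island counts are preserved). Overall, the cross-section is a single solid region. Total boundary length (outer) = 27.91 mm.

27.91 mm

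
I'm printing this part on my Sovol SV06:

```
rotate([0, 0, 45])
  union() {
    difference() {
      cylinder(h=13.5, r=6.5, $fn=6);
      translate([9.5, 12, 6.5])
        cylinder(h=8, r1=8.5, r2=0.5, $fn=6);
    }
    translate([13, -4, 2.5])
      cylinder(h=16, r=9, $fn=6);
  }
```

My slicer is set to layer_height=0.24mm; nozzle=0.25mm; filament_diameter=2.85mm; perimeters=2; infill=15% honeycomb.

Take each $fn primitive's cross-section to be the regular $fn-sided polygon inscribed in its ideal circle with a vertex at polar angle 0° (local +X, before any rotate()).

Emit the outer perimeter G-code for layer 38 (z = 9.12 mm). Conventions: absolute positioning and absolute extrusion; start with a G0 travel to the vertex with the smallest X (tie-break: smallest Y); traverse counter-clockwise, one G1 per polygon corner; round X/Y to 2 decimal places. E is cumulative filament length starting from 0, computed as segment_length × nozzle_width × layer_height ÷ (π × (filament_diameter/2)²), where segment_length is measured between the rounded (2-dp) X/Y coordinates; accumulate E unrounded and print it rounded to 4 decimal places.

G0 X-6.28 Y1.68 Z9.12
G1 X-4.60 Y-4.60 E0.0611
G1 X1.68 Y-6.28 E0.1223
G1 X6.28 Y-1.68 E0.1835
G1 X5.84 Y-0.05 E0.1993
G1 X14.35 Y-2.33 E0.2822
G1 X20.71 Y4.03 E0.3668
G1 X18.38 Y12.73 E0.4515
G1 X9.69 Y15.06 E0.5361
G1 X3.33 Y8.69 E0.6208
G1 X4.41 Y4.65 E0.6601
G1 X-1.68 Y6.28 E0.7194
G1 X-6.28 Y1.68 E0.7806

At z = 9.12 mm: the cylinder: section is a regular 6-gon, circumradius r=6.5; the cone at (9.5, 12) (r1=8.5→r2=0.5) has section circumradius 5.880 here — a regular 6-gon; Subtracting the remaining from the first: starting from the r=6.5 cylinder, the cone at (9.5, 12) misses the remaining region (no effect) — 1 connected region; the r=9 cylinder at (13, -4) contributes a regular 6-gon of circumradius 9; Taking the union: the regions partially overlap (shared area 0.79 mm²), so overlapping operands fuse into one piece — 1 connected region; (rotated 45° about Z; rotation is an isometry so areas/perimeters/island counts are preserved). The outline is a single polygon with 12 vertices. Extrusion per mm of travel: 0.25 × 0.24 / (π × 1.425²) = 0.009405. Accumulating E over each segment gives final E = 0.7806.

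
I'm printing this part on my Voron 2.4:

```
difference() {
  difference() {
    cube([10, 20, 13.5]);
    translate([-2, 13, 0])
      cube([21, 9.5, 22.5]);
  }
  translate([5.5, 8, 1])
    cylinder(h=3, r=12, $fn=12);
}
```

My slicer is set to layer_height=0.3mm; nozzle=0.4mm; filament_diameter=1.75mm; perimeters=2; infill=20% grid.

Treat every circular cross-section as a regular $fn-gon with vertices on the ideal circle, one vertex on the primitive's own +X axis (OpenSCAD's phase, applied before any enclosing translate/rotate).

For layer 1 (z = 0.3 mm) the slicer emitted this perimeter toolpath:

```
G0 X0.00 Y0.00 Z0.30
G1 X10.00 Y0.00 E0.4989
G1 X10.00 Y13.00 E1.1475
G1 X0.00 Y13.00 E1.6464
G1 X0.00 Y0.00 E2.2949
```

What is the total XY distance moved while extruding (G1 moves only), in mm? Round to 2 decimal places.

46.00 mm

Sum the Euclidean lengths of each G1 segment: total = 46.00 mm.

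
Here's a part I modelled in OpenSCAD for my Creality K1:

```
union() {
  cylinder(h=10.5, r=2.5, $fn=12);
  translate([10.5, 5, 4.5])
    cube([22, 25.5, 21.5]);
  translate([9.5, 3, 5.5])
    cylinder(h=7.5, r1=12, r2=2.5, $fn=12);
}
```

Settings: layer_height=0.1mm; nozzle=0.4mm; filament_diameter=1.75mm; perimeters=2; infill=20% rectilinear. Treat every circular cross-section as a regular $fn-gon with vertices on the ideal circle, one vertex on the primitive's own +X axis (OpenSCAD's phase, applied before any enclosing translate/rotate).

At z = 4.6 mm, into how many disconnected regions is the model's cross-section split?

At z = 4.6 mm: the r=2.5 cylinder gives a regular 12-gon of circumradius 2.5 (constant along its height); the 22×25.5 cube at (10.5, 5) contributes its full rectangle; the cone at (9.5, 3) is absent (z outside [5.5, 13]); Merging all regions: the 2 present regions are separate (no shared area or edge), so areas and boundary lengths simply add and each stays a separate island — 2 connected regions. The result has 2 disconnected regions.

2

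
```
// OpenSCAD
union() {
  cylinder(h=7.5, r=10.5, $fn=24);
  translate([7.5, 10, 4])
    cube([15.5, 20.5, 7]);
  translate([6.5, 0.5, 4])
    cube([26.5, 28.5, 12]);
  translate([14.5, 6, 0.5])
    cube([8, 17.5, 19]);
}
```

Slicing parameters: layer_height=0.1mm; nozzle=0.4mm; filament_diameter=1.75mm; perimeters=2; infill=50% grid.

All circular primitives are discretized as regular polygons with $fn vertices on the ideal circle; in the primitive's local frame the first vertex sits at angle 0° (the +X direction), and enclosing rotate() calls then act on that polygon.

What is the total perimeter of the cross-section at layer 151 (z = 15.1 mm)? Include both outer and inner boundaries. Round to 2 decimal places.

At z = 15.1 mm: the cylinder is not intersected at this z (z outside [0, 7.5]); the cube at (7.5, 10) does not reach this height (z outside [4, 11]); the cube at (6.5, 0.5) is present — its section is the full 26.5×28.5 rectangle (perimeter 110.00 mm); the cube at (14.5, 6) is present — its section is the full 8×17.5 rectangle (perimeter 51.00 mm); Combining (union): the 8×17.5 cube at (14.5, 6) lies entirely inside the 26.5×28.5 cube at (6.5, 0.5), so the union is just the 26.5×28.5 cube at (6.5, 0.5) — boundary = 110.00 mm. Overall, the cross-section is a single solid region. Total boundary length (outer) = 110.00 mm.

110.00 mm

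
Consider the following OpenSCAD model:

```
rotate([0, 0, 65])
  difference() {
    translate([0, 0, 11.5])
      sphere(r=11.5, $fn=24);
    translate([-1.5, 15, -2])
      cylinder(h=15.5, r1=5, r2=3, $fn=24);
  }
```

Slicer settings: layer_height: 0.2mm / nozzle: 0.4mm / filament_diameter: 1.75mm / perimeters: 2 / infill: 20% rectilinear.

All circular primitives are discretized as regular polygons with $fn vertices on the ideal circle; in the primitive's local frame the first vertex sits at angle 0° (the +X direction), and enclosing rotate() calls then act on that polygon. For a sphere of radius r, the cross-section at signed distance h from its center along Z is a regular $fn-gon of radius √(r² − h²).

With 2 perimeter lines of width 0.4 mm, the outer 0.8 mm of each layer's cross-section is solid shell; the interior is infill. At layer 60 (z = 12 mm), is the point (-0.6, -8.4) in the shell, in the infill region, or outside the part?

infill

At z = 12 mm: the sphere: section is a regular 24-gon, circumradius = √(r²−h²) = √(11.5²−0.5²) = 11.489; the cone at (-1.5, 15): at t=0.903 of its height the radius interpolates to r₁+(r₂−r₁)t = 3.194, giving a regular 24-gon of that circumradius; After the difference (first − rest): starting from the r=11.5 sphere, the cone at (-1.5, 15) misses the remaining region (no effect) — 1 connected region; (rotated 65° about Z; rotation is an isometry so areas/perimeters/island counts are preserved). Overall, the cross-section is a single solid region. Undo the 65° rotation: the query point maps to (-7.867, -3.006) in the un-rotated model frame. The nearest boundary edge runs (-9.95, -5.74)→(-11.10, -2.97); distance from the point to it = 2.97 mm. The point is inside the cross-section and 2.97 mm from the nearest boundary — more than the 0.8 mm shell width (2 × 0.4), so it's in the infill interior.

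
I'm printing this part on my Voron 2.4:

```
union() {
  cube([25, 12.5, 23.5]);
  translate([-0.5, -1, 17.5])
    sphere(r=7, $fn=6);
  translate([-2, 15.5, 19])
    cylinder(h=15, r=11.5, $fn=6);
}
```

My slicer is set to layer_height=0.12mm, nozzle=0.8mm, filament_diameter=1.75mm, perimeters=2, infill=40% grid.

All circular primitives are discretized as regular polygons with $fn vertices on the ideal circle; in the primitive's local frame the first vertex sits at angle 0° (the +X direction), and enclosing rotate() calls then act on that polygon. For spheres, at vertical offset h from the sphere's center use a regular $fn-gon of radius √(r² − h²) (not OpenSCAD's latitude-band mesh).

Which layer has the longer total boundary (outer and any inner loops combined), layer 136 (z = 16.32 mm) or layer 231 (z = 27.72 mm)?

Layer 136 (z = 16.32): the cube is present — its section is the full 25×12.5 rectangle (perimeter 75.00 mm); the r=7 sphere at (-0.5, -1) contributes a regular 6-gon of circumradius √(7²−1.18²) = 6.900 (perimeter = 2·6·6.900·sin(180°/6) = 41.40 mm); the cylinder at (-2, 15.5) is not intersected at this z (z outside [19, 34]); Taking the union: the regions partially overlap (shared area 21.82 mm²), so the edge portions inside another operand are dropped and the merged outline is re-measured after clipping — boundary = 96.91 mm. So its perimeter = 96.91 mm. Layer 231 (z = 27.72): the cube is not intersected at this z (z outside [0, 23.5]); the sphere at (-0.5, -1) does not reach this height (|z−center|=10.220 > r=7); the r=11.5 cylinder at (-2, 15.5) contributes a regular 6-gon of circumradius 11.5 (perimeter = 2·6·11.500·sin(180°/6) = 69.00 mm); Merging all regions: only the r=11.5 cylinder at (-2, 15.5) is present, so the union is just that shape — boundary = 69.00 mm. So its perimeter = 69.00 mm. Layer 136 is larger (96.91 vs 69.00 mm).

layer 136 (z = 16.32 mm)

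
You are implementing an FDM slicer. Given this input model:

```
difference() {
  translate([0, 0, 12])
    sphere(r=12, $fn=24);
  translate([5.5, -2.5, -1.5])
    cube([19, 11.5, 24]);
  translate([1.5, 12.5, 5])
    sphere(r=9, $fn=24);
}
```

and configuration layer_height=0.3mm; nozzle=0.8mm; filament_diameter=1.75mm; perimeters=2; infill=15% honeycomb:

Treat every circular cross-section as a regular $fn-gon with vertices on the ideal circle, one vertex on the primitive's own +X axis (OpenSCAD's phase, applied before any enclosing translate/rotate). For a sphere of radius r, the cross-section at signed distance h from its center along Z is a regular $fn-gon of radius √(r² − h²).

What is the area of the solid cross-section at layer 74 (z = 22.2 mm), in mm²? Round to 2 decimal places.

120.96 mm²

At z = 22.2 mm: the r=12 sphere slices to a regular 24-gon of circumradius 6.321 (√(r²−h²) with h=10.2 from center) (area = (24/2)·6.321²·sin(360°/24) = 124.11 mm²); the cube at (5.5, -2.5) (footprint 19×11.5) is included at this height (area 218.50 mm²); the sphere at (1.5, 12.5) is not intersected at this z (|z−center|=17.200 > r=9); After the difference (first − rest): starting from the r=12 sphere (124.11 mm²), the 19×11.5 cube at (5.5, -2.5) partially overlaps it — only the 3.15 mm² overlap (of its 218.50 mm²) is removed, clipping the outline — area = 120.96 mm². Overall, the cross-section is a single solid region. Net area = 120.96 mm².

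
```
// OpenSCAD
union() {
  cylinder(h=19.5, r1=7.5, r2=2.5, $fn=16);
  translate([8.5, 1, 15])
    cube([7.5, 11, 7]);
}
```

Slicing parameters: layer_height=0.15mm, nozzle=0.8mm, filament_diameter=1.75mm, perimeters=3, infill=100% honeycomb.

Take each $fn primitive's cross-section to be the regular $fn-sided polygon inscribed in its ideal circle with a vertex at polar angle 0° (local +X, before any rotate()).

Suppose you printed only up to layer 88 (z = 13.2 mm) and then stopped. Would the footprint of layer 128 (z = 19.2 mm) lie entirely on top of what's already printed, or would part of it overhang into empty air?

part overhangs

Compare the two slices. At z = 13.2: the cone: at t=0.677 of its height the radius interpolates to r₁+(r₂−r₁)t = 4.115, giving a regular 16-gon of that circumradius (area = (16/2)·4.115²·sin(360°/16) = 51.85 mm²); the cube at (8.5, 1) is not intersected at this z (z outside [15, 22]); Taking the union: only the cone is present, so the union is just that shape — area = 51.85 mm². At z = 19.2: the cone (r1=7.5→r2=2.5) has section circumradius 2.577 here — a regular 16-gon (area = (16/2)·2.577²·sin(360°/16) = 20.33 mm²); the cube at (8.5, 1) (footprint 7.5×11) is included at this height (area 82.50 mm²); Combining (union): the 2 present regions are separate (no shared area or edge), so areas and boundary lengths simply add and each stays a separate island — area = 102.83 mm². Checking containment: at z = 19.2 the cross-section extends beyond the z = 13.2 cross-section by about 82.50 mm².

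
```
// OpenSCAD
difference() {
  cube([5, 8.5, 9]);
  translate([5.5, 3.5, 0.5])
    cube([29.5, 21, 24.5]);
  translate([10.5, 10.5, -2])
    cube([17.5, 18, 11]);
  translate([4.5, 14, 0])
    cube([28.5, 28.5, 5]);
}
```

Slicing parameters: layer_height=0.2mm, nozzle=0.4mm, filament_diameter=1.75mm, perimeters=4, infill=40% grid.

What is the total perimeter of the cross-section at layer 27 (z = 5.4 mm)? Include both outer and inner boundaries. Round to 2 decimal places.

At z = 5.4 mm: the cube is present — its section is the full 5×8.5 rectangle (perimeter 27.00 mm); the cube at (5.5, 3.5) (footprint 29.5×21) is included at this height (perimeter 101.00 mm); the cube at (10.5, 10.5) is present — its section is the full 17.5×18 rectangle (perimeter 71.00 mm); the cube at (4.5, 14) is absent (z outside [0, 5]); After the difference (first − rest): starting from the 5×8.5 cube, the 29.5×21 cube at (5.5, 3.5) misses the remaining region (no effect); the 17.5×18 cube at (10.5, 10.5) misses the remaining region (no effect) — boundary = 27.00 mm. Overall, the cross-section is a single solid region. Total boundary length (outer) = 27.00 mm.

27.00 mm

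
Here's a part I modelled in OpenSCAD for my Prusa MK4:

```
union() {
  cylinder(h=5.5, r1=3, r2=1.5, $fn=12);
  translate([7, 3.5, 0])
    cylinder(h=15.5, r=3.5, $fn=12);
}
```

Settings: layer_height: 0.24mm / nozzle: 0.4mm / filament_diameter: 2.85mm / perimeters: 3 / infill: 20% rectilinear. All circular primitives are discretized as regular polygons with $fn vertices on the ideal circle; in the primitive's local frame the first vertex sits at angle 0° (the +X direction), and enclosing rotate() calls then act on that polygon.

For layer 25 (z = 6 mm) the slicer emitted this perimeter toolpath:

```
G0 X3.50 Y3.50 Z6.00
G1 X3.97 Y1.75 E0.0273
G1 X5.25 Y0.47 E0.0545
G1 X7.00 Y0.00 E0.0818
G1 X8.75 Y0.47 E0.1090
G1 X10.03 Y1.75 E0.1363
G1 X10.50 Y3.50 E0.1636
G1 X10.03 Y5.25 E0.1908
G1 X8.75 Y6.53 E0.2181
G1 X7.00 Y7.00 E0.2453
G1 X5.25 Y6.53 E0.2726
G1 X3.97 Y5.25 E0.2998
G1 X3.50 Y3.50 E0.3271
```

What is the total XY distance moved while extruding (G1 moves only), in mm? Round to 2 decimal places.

21.74 mm

Sum the Euclidean lengths of each G1 segment: total = 21.74 mm.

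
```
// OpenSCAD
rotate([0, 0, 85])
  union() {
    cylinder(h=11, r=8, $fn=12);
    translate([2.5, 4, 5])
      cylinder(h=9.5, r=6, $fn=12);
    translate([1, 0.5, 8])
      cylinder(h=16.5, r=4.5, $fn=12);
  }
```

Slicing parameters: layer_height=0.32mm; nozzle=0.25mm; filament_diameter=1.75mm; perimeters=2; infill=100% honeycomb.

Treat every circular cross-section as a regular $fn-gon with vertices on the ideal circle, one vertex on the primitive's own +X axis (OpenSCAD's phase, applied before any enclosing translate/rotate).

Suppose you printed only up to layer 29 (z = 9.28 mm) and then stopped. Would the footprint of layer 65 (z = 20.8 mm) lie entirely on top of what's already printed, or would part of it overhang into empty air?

entirely on top

Compare the two slices. At z = 9.28: the cylinder: section is a regular 12-gon, circumradius r=8 (area = (12/2)·8.000²·sin(360°/12) = 192.00 mm²); the r=6 cylinder at (2.5, 4) contributes a regular 12-gon of circumradius 6 (area = (12/2)·6.000²·sin(360°/12) = 108.00 mm²); the cylinder at (1, 0.5): section is a regular 12-gon, circumradius r=4.5 (area = (12/2)·4.500²·sin(360°/12) = 60.75 mm²); Merging all regions: the regions partially overlap — summed areas 360.75 mm² minus the doubly-counted overlap 141.55 mm² gives 219.20 mm² — area = 219.20 mm²; (rotated 85° about Z; rotation is an isometry so areas/perimeters/island counts are preserved). At z = 20.8: the cylinder is not intersected at this z (z outside [0, 11]); the cylinder at (2.5, 4) is not intersected at this z (z outside [5, 14.5]); the cylinder at (1, 0.5): section is a regular 12-gon, circumradius r=4.5 (area = (12/2)·4.500²·sin(360°/12) = 60.75 mm²); Merging all regions: only the r=4.5 cylinder at (1, 0.5) is present, so the union is just that shape — area = 60.75 mm²; (whole slice rotated 85° about Z — lengths, areas and connectivity unchanged). Checking containment: the cross-section at z = 20.8 is a subset of the cross-section at z = 9.28.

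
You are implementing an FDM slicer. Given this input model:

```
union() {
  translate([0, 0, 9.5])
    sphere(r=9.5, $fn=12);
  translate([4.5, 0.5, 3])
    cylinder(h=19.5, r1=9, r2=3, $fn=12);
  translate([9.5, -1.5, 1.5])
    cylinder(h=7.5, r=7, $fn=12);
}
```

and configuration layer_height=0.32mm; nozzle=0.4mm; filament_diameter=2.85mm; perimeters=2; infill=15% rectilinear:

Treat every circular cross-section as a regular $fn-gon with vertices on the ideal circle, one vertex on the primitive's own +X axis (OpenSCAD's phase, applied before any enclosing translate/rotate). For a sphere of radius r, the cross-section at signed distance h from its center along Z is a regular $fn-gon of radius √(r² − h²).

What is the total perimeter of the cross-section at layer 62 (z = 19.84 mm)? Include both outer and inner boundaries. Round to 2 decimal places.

23.72 mm

At z = 19.84 mm: the sphere is not intersected at this z (|z−center|=10.340 > r=9.5); the cone at (4.5, 0.5): at t=0.864 of its height the radius interpolates to r₁+(r₂−r₁)t = 3.818, giving a regular 12-gon of that circumradius (perimeter = 2·12·3.818·sin(180°/12) = 23.72 mm); the cylinder at (9.5, -1.5) is absent (z outside [1.5, 9]); Combining (union): only the cone at (4.5, 0.5) is present, so the union is just that shape — boundary = 23.72 mm. Overall, the cross-section is a single solid region. Total boundary length (outer) = 23.72 mm.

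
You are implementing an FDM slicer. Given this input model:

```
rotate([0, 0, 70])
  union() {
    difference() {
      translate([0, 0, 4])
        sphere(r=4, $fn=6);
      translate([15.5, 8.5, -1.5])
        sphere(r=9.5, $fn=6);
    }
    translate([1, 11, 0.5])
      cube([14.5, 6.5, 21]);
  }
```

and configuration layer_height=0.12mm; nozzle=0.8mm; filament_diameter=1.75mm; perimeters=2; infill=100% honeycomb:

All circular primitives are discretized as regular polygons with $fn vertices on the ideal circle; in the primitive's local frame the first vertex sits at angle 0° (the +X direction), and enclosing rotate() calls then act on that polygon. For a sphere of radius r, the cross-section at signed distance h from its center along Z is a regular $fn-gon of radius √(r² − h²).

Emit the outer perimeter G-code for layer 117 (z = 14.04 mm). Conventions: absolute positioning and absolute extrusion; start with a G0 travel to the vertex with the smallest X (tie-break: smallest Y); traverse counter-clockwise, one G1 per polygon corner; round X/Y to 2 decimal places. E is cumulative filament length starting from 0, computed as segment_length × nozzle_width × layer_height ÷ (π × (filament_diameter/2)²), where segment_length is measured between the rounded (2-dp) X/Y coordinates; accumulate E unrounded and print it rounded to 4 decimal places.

At z = 14.04 mm: the sphere does not reach this height (|z−center|=10.040 > r=4); the sphere at (15.5, 8.5) does not reach this height (|z−center|=15.540 > r=9.5); Taking the first minus the rest: the first operand is absent here, so nothing remains; the cube at (1, 11) is present — its section is the full 14.5×6.5 rectangle; Combining (union): only the 14.5×6.5 cube at (1, 11) is present, so the union is just that shape — 1 connected region; (rotated 70° about Z; rotation is an isometry so areas/perimeters/island counts are preserved). The outline is a single polygon with 4 vertices. Extrusion per mm of travel: 0.8 × 0.12 / (π × 0.875²) = 0.039912. Accumulating E over each segment gives final E = 1.6760.

G0 X-16.10 Y6.93 Z14.04
G1 X-9.99 Y4.70 E0.2596
G1 X-5.04 Y18.33 E0.8384
G1 X-11.14 Y20.55 E1.0975
G1 X-16.10 Y6.93 E1.6760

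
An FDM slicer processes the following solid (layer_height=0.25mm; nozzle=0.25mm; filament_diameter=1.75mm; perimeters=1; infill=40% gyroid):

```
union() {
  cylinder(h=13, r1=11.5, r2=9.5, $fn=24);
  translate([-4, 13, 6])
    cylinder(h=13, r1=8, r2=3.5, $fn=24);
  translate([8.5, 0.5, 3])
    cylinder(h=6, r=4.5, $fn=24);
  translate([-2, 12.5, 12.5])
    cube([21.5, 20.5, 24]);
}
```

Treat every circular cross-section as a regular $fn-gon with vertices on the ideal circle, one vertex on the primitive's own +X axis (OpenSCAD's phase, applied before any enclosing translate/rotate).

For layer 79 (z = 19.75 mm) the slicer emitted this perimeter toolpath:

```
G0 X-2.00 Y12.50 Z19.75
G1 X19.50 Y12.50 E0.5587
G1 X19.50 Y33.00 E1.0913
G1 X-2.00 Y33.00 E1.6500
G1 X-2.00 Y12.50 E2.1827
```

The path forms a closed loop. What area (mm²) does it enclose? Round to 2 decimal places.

Apply the shoelace formula to the sequence of (X, Y) vertices; enclosed area = 440.75 mm².

440.75 mm²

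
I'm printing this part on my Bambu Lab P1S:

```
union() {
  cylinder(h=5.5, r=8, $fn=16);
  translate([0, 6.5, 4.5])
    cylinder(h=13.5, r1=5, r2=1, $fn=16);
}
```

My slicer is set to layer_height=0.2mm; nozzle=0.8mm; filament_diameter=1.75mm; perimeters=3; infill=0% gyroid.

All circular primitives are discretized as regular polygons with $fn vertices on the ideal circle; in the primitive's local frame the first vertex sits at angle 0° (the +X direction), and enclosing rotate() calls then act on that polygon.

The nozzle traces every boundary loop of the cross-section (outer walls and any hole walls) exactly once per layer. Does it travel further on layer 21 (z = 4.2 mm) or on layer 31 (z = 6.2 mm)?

layer 21 (z = 4.2 mm)

Layer 21 (z = 4.2): the cylinder: section is a regular 16-gon, circumradius r=8 (perimeter = 2·16·8.000·sin(180°/16) = 49.94 mm); the cone at (0, 6.5) is not intersected at this z (z outside [4.5, 18]); Taking the union: only the r=8 cylinder is present, so the union is just that shape — boundary = 49.94 mm. So its perimeter = 49.94 mm. Layer 31 (z = 6.2): the cylinder is absent (z outside [0, 5.5]); the cone at (0, 6.5) (r1=5→r2=1) has section circumradius 4.496 here — a regular 16-gon (perimeter = 2·16·4.496·sin(180°/16) = 28.07 mm); Taking the union: only the cone at (0, 6.5) is present, so the union is just that shape — boundary = 28.07 mm. So its perimeter = 28.07 mm. Layer 21 is larger (49.94 vs 28.07 mm).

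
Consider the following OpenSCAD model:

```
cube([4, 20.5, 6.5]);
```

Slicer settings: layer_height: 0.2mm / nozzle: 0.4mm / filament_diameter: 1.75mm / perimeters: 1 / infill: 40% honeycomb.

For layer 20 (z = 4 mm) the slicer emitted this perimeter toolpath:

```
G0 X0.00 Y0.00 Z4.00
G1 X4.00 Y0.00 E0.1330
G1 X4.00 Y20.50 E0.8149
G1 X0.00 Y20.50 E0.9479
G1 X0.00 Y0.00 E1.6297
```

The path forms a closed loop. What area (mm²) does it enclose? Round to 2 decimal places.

82.00 mm²

Apply the shoelace formula to the sequence of (X, Y) vertices; enclosed area = 82.00 mm².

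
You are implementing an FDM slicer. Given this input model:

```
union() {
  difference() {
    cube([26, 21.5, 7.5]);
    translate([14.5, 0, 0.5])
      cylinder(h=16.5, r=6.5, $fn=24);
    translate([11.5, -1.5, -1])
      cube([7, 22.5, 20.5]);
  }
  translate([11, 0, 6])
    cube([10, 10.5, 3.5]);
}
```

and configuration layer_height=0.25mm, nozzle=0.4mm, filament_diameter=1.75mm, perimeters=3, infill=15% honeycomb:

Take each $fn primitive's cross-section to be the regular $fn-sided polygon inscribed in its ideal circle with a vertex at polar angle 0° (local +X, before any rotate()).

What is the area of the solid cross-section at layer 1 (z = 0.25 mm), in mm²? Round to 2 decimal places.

412.00 mm²

At z = 0.25 mm: the cube (footprint 26×21.5) is included at this height (area 559.00 mm²); the cylinder at (14.5, 0) is absent (z outside [0.5, 17]); the cube at (11.5, -1.5) (footprint 7×22.5) is included at this height (area 157.50 mm²); Taking the first minus the rest: starting from the 26×21.5 cube (559.00 mm²), the 7×22.5 cube at (11.5, -1.5) partially overlaps it — only the 147.00 mm² overlap (of its 157.50 mm²) is removed, clipping the outline — area = 412.00 mm²; the cube at (11, 0) is absent (z outside [6, 9.5]); Taking the union: only the result so far is present, so the union is just that shape — area = 412.00 mm². Overall, the cross-section is a single solid region. Net area = 412.00 mm².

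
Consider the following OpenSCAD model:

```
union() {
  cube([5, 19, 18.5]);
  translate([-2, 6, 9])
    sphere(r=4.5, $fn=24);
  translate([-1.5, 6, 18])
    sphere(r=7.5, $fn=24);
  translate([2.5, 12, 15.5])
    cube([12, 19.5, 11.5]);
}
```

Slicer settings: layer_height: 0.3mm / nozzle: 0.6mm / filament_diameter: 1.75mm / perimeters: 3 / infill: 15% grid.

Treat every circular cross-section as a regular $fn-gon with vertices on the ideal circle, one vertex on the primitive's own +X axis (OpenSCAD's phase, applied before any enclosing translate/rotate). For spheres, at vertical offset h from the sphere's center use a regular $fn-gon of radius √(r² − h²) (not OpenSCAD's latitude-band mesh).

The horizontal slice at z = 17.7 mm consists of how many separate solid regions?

At z = 17.7 mm: the 5×19 cube contributes its full rectangle; the sphere at (-2, 6) is not intersected at this z (|z−center|=8.700 > r=4.5); the r=7.5 sphere at (-1.5, 6) contributes a regular 24-gon of circumradius √(7.5²−0.3²) = 7.494; the 12×19.5 cube at (2.5, 12) contributes its full rectangle; Merging all regions: the regions partially overlap (shared area 75.57 mm²), so overlapping operands fuse into one piece — 1 connected region. The result has 1 disconnected region.

1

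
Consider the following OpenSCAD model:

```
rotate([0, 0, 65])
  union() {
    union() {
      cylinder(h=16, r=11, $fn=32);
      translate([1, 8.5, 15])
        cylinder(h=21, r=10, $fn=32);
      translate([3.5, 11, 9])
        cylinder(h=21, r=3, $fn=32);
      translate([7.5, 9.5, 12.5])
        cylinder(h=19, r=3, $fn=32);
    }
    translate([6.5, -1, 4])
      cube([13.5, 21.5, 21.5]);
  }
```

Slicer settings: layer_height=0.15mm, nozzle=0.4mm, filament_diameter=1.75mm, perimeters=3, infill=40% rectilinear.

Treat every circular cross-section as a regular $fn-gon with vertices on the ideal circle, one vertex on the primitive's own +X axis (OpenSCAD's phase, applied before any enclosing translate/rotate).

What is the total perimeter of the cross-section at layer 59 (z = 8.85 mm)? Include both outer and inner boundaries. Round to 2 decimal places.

At z = 8.85 mm: the r=11 cylinder gives a regular 32-gon of circumradius 11 (constant along its height) (perimeter = 2·32·11.000·sin(180°/32) = 69.00 mm); the cylinder at (1, 8.5) is absent (z outside [15, 36]); the cylinder at (3.5, 11) is absent (z outside [9, 30]); the cylinder at (7.5, 9.5) is not intersected at this z (z outside [12.5, 31.5]); Taking the union: only the r=11 cylinder is present, so the union is just that shape — boundary = 69.00 mm; the 13.5×21.5 cube at (6.5, -1) contributes its full rectangle (perimeter 70.00 mm); Combining (union): the regions partially overlap (shared area 32.02 mm²), so the edge portions inside another operand are dropped and the merged outline is re-measured after clipping — boundary = 113.49 mm; (rotated 65° about Z; rotation is an isometry so areas/perimeters/island counts are preserved). Overall, the cross-section is a single solid region. Total boundary length (outer) = 113.49 mm.

113.49 mm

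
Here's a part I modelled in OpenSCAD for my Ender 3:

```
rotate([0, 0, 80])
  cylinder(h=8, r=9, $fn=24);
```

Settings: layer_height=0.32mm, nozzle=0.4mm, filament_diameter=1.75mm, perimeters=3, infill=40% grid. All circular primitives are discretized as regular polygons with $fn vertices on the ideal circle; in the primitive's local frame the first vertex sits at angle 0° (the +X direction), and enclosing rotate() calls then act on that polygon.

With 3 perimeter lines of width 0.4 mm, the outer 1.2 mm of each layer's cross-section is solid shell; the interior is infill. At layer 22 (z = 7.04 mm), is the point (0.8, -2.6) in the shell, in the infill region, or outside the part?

At z = 7.04 mm: the cylinder: section is a regular 24-gon, circumradius r=9; (whole slice rotated 80° about Z — lengths, areas and connectivity unchanged). Overall, the cross-section is a single solid region. Undo the 80° rotation: the query point maps to (-2.422, -1.239) in the un-rotated model frame. The nearest boundary edge runs (-8.69, -2.33)→(-7.79, -4.50); distance from the point to it = 6.21 mm. The point is inside the cross-section and 6.21 mm from the nearest boundary — more than the 1.2 mm shell width (3 × 0.4), so it's in the infill interior.

infill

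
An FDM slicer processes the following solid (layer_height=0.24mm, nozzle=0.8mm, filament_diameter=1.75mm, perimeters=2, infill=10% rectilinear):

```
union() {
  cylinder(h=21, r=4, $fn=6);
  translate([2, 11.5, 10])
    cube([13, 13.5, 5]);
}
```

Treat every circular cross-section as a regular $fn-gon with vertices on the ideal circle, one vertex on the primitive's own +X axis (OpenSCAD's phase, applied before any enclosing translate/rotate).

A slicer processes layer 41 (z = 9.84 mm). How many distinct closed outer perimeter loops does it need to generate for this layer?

At z = 9.84 mm: the r=4 cylinder contributes a regular 6-gon of circumradius 4; the cube at (2, 11.5) is absent (z outside [10, 15]); Merging all regions: only the r=4 cylinder is present, so the union is just that shape — 1 connected region. The result has 1 disconnected region.

1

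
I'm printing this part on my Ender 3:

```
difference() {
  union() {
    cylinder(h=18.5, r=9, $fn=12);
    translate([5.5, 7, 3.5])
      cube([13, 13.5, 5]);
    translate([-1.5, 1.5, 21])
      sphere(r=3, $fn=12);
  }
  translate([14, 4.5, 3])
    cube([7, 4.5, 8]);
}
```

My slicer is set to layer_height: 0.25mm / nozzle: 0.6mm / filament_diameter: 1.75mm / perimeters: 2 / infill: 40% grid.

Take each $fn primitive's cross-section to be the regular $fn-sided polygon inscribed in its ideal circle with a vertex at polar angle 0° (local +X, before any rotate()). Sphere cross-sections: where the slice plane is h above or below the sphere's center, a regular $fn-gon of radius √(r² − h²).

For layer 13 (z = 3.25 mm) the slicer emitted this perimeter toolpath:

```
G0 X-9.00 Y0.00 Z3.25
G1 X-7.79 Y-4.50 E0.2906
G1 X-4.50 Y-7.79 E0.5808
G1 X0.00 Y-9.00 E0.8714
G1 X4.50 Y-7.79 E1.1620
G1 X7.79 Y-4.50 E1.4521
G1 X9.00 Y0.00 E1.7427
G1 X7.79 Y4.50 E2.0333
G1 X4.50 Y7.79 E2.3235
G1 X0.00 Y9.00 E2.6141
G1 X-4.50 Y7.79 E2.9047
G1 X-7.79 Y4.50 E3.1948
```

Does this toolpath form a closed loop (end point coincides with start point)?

no

Start point (G0): (-9.00, 0.00). End point (last G1): the path does not return to the start — open.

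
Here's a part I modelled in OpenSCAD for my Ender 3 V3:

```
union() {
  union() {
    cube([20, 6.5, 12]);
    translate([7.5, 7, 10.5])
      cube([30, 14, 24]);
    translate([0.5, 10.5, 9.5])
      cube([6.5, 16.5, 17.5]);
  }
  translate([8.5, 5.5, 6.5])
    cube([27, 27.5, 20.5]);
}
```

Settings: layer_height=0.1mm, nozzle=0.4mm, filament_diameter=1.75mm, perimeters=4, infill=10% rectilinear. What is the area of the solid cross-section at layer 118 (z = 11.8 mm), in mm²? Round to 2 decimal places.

At z = 11.8 mm: the cube is present — its section is the full 20×6.5 rectangle (area 130.00 mm²); the cube at (7.5, 7) is present — its section is the full 30×14 rectangle (area 420.00 mm²); the 6.5×16.5 cube at (0.5, 10.5) contributes its full rectangle (area 107.25 mm²); Taking the union: the 3 present regions are separate (no shared area or edge), so areas and boundary lengths simply add and each stays a separate island — area = 657.25 mm²; the cube at (8.5, 5.5) (footprint 27×27.5) is included at this height (area 742.50 mm²); Combining (union): the regions partially overlap — summed areas 1399.75 mm² minus the doubly-counted overlap 389.50 mm² gives 1010.25 mm² — area = 1010.25 mm². Overall, the cross-section has 2 separate islands. Net area = 1010.25 mm².

1010.25 mm²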